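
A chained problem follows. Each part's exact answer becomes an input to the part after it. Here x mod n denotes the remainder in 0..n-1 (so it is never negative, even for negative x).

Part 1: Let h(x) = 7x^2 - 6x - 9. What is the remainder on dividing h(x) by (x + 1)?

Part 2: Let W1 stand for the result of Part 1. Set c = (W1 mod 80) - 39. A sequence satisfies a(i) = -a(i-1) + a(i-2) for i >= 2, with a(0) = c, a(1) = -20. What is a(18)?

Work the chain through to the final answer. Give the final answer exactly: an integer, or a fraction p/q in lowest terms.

-4215

Part 1: remainder = value at the root: 7*(-1)^2 - 6*(-1)^1 - 9 = (7) + (6) + (-9) = 4; answer 4
Part 2: W1 = 4; c = -35; a(2) = -1*(-20) + 1*(-35) = -15; iterating: a(2)=-15, a(3)=-5, a(4)=-10, a(5)=5, a(6)=-15, a(7)=20, a(8)=-35, a(9)=55, a(10)=-90, a(11)=145, a(12)=-235, a(13)=380, a(14)=-615, a(15)=995, a(16)=-1610, a(17)=2605, a(18)=-4215; answer -4215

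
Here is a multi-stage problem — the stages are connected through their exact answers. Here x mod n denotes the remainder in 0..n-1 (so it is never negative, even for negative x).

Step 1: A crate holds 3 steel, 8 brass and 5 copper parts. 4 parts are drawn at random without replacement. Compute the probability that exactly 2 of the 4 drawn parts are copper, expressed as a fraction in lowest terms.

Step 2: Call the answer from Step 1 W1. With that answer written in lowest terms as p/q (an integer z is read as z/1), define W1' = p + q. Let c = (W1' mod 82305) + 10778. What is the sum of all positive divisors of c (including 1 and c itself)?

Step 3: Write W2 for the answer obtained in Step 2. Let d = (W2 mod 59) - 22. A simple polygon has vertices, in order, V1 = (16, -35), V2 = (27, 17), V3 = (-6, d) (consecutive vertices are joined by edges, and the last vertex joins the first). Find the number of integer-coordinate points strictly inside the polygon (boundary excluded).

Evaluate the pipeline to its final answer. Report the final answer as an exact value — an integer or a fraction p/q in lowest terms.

687

Step 1: total draws C(16,4) = 1820; favorable C(5,2)*C(11,2) = 550; P = 55/182; answer 55/182
Step 2: W1 = 55/182; threaded value p + q = 237; c = 11015; 11015 = 5 * 2203; sigma = (1 + 5) * (1 + 2203) = 6 * 2204 = 13224; answer 13224
Step 3: W2 = 13224; d = -14; cross terms: (16*17 - 27*-35)=1217, (27*-14 - -6*17)=-276, (-6*-35 - 16*-14)=434; twice the area = |1375| = 1375; area = 1375/2; boundary points = 1 + 1 + 1 = 3; strictly interior points = area - boundary/2 + 1 = 687; answer 687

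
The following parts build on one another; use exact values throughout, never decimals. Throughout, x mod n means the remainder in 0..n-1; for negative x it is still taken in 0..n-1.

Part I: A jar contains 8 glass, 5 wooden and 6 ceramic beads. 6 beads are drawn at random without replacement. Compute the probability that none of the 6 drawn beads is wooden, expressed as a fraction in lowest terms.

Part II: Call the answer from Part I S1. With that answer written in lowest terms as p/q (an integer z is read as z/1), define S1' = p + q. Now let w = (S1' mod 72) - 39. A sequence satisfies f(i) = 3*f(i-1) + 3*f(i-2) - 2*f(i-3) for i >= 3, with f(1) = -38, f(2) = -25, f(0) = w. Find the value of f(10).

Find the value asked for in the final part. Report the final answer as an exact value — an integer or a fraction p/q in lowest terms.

Part I: total draws C(19,6) = 27132; favorable C(14,6) = 3003; P = 143/1292; answer 143/1292
Part II: S1 = 143/1292; threaded value p + q = 1435; w = 28; f(3) = 3*(-25) + 3*(-38) - 2*(28) = -245; iterating: f(3)=-245, f(4)=-734, f(5)=-2887, f(6)=-10373, f(7)=-38312, f(8)=-140281, f(9)=-515033, f(10)=-1889318; answer -1889318

-1889318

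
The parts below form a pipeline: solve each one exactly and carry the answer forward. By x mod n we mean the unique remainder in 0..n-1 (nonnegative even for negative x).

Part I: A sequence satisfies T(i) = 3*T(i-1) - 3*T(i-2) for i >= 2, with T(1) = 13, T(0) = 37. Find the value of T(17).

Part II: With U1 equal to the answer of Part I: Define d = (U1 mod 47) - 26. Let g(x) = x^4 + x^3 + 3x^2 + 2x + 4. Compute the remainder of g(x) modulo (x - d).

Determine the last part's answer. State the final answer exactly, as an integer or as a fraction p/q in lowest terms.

Part I: T(2) = 3*(13) - 3*(37) = -72; iterating: T(2)=-72, T(3)=-255, T(4)=-549, T(5)=-882, T(6)=-999, T(7)=-351, T(8)=1944, T(9)=6885, T(10)=14823, T(11)=23814, T(12)=26973, T(13)=9477, T(14)=-52488, T(15)=-185895, T(16)=-400221, T(17)=-642978; answer -642978
Part II: U1 = -642978; d = 3; remainder = value at the root: 1*(3)^4 + 1*(3)^3 + 3*(3)^2 + 2*(3)^1 + 4 = (81) + (27) + (27) + (6) + (4) = 145; answer 145

145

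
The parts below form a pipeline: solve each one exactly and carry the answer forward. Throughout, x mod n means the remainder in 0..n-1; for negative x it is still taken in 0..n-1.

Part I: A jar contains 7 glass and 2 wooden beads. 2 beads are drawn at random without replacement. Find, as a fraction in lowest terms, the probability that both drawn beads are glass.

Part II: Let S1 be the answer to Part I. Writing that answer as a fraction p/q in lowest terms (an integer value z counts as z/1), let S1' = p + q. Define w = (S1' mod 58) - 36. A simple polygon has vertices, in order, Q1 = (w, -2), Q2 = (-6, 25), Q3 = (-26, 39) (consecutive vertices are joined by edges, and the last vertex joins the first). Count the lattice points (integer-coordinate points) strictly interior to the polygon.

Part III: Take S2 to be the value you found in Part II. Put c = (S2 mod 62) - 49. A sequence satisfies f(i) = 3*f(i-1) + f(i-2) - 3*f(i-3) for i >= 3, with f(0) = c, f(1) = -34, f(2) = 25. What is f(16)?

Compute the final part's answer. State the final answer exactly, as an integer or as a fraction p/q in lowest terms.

204471907

Part I: total draws C(9,2) = 36; favorable C(7,2) = 21; P = 7/12; answer 7/12
Part II: S1 = 7/12; threaded value p + q = 19; w = -17; cross terms: (-17*25 - -6*-2)=-437, (-6*39 - -26*25)=416, (-26*-2 - -17*39)=715; twice the area = |694| = 694; area = 347; boundary points = 1 + 2 + 1 = 4; strictly interior points = area - boundary/2 + 1 = 346; answer 346
Part III: S2 = 346; c = -13; f(3) = 3*(25) + 1*(-34) - 3*(-13) = 80; iterating: f(3)=80, f(4)=367, f(5)=1106, f(6)=3445, f(7)=10340, f(8)=31147, f(9)=93446, f(10)=280465, f(11)=841400, f(12)=2524327, f(13)=7572986, f(14)=22719085, f(15)=68157260, f(16)=204471907; answer 204471907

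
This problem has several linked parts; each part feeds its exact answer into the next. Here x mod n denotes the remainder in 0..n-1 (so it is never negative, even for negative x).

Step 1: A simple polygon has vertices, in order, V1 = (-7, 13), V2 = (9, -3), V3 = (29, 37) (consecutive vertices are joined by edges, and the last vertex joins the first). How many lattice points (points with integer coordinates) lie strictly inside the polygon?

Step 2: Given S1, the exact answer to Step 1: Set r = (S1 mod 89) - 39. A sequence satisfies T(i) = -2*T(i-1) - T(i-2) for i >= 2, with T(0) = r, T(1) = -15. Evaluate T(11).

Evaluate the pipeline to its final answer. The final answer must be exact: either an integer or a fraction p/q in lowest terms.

Step 1: cross terms: (-7*-3 - 9*13)=-96, (9*37 - 29*-3)=420, (29*13 - -7*37)=636; twice the area = |960| = 960; area = 480; boundary points = 16 + 20 + 12 = 48; strictly interior points = area - boundary/2 + 1 = 457; answer 457
Step 2: S1 = 457; r = -27; T(2) = -2*(-15) - 1*(-27) = 57; iterating: T(2)=57, T(3)=-99, T(4)=141, T(5)=-183, T(6)=225, T(7)=-267, T(8)=309, T(9)=-351, T(10)=393, T(11)=-435; answer -435

-435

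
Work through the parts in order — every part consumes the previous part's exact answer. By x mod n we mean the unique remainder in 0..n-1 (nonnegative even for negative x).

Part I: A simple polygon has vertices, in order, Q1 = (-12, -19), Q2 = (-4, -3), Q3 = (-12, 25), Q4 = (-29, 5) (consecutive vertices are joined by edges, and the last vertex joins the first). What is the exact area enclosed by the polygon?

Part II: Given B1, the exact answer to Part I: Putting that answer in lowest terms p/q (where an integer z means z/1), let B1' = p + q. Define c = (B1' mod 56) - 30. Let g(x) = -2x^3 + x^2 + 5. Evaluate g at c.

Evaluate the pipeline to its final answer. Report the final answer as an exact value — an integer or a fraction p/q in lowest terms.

-9532

Part I: cross terms: (-12*-3 - -4*-19)=-40, (-4*25 - -12*-3)=-136, (-12*5 - -29*25)=665, (-29*-19 - -12*5)=611; twice the area = |1100| = 1100; area = 550; answer 550
Part II: B1 = 550; threaded value p + q = 551; c = 17; -2*(17)^3 + 1*(17)^2 + 5 = (-9826) + (289) + (5) = -9532; answer -9532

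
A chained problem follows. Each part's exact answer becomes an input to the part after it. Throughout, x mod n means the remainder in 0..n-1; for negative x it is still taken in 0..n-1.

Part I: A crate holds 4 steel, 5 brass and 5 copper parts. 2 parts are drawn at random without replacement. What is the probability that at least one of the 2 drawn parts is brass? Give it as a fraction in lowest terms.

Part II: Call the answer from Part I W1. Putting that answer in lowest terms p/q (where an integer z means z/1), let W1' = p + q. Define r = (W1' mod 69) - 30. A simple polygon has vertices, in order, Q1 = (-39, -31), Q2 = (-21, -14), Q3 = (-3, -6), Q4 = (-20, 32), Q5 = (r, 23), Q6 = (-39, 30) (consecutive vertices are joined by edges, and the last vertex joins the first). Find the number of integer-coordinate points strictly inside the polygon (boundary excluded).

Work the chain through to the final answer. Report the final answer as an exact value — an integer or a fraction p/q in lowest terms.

1279

Part I: total draws C(14,2) = 91; complement C(9,2) = 36; favorable 91 - 36 = 55; P = 55/91; answer 55/91
Part II: W1 = 55/91; threaded value p + q = 146; r = -22; cross terms: (-39*-14 - -21*-31)=-105, (-21*-6 - -3*-14)=84, (-3*32 - -20*-6)=-216, (-20*23 - -22*32)=244, (-22*30 - -39*23)=237, (-39*-31 - -39*30)=2379; twice the area = |2623| = 2623; area = 2623/2; boundary points = 1 + 2 + 1 + 1 + 1 + 61 = 67; strictly interior points = area - boundary/2 + 1 = 1279; answer 1279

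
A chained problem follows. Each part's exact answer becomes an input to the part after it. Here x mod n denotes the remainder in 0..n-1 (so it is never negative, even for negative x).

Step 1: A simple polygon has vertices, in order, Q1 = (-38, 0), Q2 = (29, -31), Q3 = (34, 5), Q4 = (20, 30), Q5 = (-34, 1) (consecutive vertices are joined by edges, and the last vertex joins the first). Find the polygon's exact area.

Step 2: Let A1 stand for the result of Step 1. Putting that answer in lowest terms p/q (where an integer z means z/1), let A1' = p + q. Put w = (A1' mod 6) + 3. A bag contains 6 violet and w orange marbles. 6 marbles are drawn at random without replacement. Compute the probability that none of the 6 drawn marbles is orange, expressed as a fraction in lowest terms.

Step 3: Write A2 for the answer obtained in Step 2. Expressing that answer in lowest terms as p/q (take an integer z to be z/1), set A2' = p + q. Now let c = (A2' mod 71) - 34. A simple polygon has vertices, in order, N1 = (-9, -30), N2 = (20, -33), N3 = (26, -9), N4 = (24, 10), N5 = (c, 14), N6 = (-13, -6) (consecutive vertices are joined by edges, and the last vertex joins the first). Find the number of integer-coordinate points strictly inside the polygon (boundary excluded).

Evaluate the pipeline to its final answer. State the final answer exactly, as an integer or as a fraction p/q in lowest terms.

1701

Step 1: cross terms: (-38*-31 - 29*0)=1178, (29*5 - 34*-31)=1199, (34*30 - 20*5)=920, (20*1 - -34*30)=1040, (-34*0 - -38*1)=38; twice the area = |4375| = 4375; area = 4375/2; answer 4375/2
Step 2: A1 = 4375/2; threaded value p + q = 4377; w = 6; total draws C(12,6) = 924; favorable C(6,6) = 1; P = 1/924; answer 1/924
Step 3: A2 = 1/924; threaded value p + q = 925; c = -32; cross terms: (-9*-33 - 20*-30)=897, (20*-9 - 26*-33)=678, (26*10 - 24*-9)=476, (24*14 - -32*10)=656, (-32*-6 - -13*14)=374, (-13*-30 - -9*-6)=336; twice the area = |3417| = 3417; area = 3417/2; boundary points = 1 + 6 + 1 + 4 + 1 + 4 = 17; strictly interior points = area - boundary/2 + 1 = 1701; answer 1701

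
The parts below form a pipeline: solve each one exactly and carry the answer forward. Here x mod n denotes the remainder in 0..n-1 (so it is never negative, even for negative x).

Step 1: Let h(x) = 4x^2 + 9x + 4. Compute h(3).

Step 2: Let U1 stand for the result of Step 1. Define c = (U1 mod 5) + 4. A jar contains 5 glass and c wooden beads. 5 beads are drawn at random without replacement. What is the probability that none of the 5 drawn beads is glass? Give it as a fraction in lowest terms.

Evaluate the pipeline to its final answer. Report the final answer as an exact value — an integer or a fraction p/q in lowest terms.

Step 1: 4*(3)^2 + 9*(3)^1 + 4 = (36) + (27) + (4) = 67; answer 67
Step 2: U1 = 67; c = 6; total draws C(11,5) = 462; favorable C(6,5) = 6; P = 1/77; answer 1/77

1/77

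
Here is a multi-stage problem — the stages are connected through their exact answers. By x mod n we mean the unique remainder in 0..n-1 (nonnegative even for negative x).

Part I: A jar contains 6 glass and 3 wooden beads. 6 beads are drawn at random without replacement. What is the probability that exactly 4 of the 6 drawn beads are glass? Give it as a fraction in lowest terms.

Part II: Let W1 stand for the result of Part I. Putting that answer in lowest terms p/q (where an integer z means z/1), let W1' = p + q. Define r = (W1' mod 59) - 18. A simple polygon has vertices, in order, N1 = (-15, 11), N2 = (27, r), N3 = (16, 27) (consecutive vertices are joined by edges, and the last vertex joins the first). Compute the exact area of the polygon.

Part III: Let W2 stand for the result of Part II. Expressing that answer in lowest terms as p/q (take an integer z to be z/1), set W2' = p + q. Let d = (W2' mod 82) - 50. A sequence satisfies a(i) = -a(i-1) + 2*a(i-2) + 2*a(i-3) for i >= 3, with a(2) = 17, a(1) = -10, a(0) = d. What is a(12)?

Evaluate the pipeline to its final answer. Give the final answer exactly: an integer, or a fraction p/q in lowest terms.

Part I: total draws C(9,6) = 84; favorable C(6,4)*C(3,2) = 45; P = 15/28; answer 15/28
Part II: W1 = 15/28; threaded value p + q = 43; r = 25; cross terms: (-15*25 - 27*11)=-672, (27*27 - 16*25)=329, (16*11 - -15*27)=581; twice the area = |238| = 238; area = 119; answer 119
Part III: W2 = 119; threaded value p + q = 120; d = -12; a(3) = -1*(17) + 2*(-10) + 2*(-12) = -61; iterating: a(3)=-61, a(4)=75, a(5)=-163, a(6)=191, a(7)=-367, a(8)=423, a(9)=-775, a(10)=887, a(11)=-1591, a(12)=1815; answer 1815

1815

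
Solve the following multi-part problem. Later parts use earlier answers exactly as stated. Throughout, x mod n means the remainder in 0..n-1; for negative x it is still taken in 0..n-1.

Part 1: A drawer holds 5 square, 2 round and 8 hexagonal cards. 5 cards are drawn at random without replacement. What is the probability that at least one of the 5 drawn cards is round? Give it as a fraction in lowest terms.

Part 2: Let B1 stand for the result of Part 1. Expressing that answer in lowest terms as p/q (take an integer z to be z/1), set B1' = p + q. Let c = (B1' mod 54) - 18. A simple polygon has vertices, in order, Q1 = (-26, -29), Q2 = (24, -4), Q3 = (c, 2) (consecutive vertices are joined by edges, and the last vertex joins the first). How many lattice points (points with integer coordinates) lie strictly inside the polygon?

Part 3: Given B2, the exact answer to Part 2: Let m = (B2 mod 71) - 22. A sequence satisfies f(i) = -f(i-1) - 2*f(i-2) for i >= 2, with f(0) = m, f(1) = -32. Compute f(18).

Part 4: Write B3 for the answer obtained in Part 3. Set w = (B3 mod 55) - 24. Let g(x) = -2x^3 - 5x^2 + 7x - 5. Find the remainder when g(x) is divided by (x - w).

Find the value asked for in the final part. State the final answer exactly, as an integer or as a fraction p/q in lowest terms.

Part 1: total draws C(15,5) = 3003; complement C(13,5) = 1287; favorable 3003 - 1287 = 1716; P = 4/7; answer 4/7
Part 2: B1 = 4/7; threaded value p + q = 11; c = -7; cross terms: (-26*-4 - 24*-29)=800, (24*2 - -7*-4)=20, (-7*-29 - -26*2)=255; twice the area = |1075| = 1075; area = 1075/2; boundary points = 25 + 1 + 1 = 27; strictly interior points = area - boundary/2 + 1 = 525; answer 525
Part 3: B2 = 525; m = 6; f(2) = -1*(-32) - 2*(6) = 20; iterating: f(2)=20, f(3)=44, f(4)=-84, f(5)=-4, f(6)=172, f(7)=-164, f(8)=-180, f(9)=508, f(10)=-148, f(11)=-868, f(12)=1164, f(13)=572, f(14)=-2900, f(15)=1756, f(16)=4044, f(17)=-7556, f(18)=-532; answer -532
Part 4: B3 = -532; w = -6; remainder = value at the root: -2*(-6)^3 - 5*(-6)^2 + 7*(-6)^1 - 5 = (432) + (-180) + (-42) + (-5) = 205; answer 205

205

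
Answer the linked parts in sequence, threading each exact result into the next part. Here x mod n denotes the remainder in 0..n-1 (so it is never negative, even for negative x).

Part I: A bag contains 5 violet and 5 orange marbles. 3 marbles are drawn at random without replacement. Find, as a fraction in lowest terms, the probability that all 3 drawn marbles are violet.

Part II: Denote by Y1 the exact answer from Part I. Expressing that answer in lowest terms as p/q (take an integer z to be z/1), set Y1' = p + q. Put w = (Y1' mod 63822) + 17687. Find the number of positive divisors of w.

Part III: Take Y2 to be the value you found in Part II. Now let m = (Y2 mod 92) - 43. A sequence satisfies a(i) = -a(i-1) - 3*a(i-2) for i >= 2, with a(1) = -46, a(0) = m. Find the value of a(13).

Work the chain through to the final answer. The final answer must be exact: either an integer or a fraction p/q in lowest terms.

24194

Part I: total draws C(10,3) = 120; favorable C(5,3) = 10; P = 1/12; answer 1/12
Part II: Y1 = 1/12; threaded value p + q = 13; w = 17700; 17700 = 2^2 * 3 * 5^2 * 59; number of divisors = (2+1) * (1+1) * (2+1) * (1+1) = 36; answer 36
Part III: Y2 = 36; m = -7; a(2) = -1*(-46) - 3*(-7) = 67; iterating: a(2)=67, a(3)=71, a(4)=-272, a(5)=59, a(6)=757, a(7)=-934, a(8)=-1337, a(9)=4139, a(10)=-128, a(11)=-12289, a(12)=12673, a(13)=24194; answer 24194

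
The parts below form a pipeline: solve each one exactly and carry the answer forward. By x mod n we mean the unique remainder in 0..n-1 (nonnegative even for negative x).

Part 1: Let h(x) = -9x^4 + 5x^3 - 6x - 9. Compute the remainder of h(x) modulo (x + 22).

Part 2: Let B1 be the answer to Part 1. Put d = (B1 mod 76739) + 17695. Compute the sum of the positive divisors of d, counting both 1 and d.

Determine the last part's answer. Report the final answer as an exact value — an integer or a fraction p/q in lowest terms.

Part 1: remainder = value at the root: -9*(-22)^4 + 5*(-22)^3 - 6*(-22)^1 - 9 = (-2108304) + (-53240) + (132) + (-9) = -2161421; answer -2161421
Part 2: B1 = -2161421; d = 81705; 81705 = 3 * 5 * 13 * 419; sigma = (1 + 3) * (1 + 5) * (1 + 13) * (1 + 419) = 4 * 6 * 14 * 420 = 141120; answer 141120

141120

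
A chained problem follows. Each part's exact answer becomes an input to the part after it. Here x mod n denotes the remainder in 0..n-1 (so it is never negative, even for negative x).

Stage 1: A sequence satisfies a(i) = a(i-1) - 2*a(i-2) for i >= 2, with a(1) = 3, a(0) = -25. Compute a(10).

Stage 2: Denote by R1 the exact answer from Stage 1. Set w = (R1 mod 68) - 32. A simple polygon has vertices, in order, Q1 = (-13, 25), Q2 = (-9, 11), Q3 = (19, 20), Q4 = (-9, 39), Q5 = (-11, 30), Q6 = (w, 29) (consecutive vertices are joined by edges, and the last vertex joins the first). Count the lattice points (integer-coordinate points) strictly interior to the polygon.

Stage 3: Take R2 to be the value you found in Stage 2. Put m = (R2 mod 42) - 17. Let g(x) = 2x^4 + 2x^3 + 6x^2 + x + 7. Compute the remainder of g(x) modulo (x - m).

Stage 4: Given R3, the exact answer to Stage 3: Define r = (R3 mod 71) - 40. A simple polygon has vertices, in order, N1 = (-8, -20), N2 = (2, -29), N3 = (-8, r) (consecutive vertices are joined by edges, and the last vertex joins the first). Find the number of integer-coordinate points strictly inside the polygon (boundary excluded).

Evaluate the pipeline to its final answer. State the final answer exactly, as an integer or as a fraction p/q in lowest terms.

36

Stage 1: a(2) = 1*(3) - 2*(-25) = 53; iterating: a(2)=53, a(3)=47, a(4)=-59, a(5)=-153, a(6)=-35, a(7)=271, a(8)=341, a(9)=-201, a(10)=-883; answer -883
Stage 2: R1 = -883; w = -31; cross terms: (-13*11 - -9*25)=82, (-9*20 - 19*11)=-389, (19*39 - -9*20)=921, (-9*30 - -11*39)=159, (-11*29 - -31*30)=611, (-31*25 - -13*29)=-398; twice the area = |986| = 986; area = 493; boundary points = 2 + 1 + 1 + 1 + 1 + 2 = 8; strictly interior points = area - boundary/2 + 1 = 490; answer 490
Stage 3: R2 = 490; m = 11; remainder = value at the root: 2*(11)^4 + 2*(11)^3 + 6*(11)^2 + 1*(11)^1 + 7 = (29282) + (2662) + (726) + (11) + (7) = 32688; answer 32688
Stage 4: R3 = 32688; r = -12; cross terms: (-8*-29 - 2*-20)=272, (2*-12 - -8*-29)=-256, (-8*-20 - -8*-12)=64; twice the area = |80| = 80; area = 40; boundary points = 1 + 1 + 8 = 10; strictly interior points = area - boundary/2 + 1 = 36; answer 36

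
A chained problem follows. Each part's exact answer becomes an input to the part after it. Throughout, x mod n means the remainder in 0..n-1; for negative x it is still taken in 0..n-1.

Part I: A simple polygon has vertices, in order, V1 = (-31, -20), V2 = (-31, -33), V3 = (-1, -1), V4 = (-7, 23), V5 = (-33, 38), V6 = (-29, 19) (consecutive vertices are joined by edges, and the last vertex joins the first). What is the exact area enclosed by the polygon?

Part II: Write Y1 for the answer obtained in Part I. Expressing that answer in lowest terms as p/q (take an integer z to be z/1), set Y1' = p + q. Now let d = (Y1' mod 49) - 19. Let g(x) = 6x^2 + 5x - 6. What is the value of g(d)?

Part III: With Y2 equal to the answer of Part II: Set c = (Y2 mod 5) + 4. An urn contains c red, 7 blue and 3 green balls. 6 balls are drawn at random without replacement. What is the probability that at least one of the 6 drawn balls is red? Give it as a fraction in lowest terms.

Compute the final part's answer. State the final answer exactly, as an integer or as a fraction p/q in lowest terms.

133/143

Part I: cross terms: (-31*-33 - -31*-20)=403, (-31*-1 - -1*-33)=-2, (-1*23 - -7*-1)=-30, (-7*38 - -33*23)=493, (-33*19 - -29*38)=475, (-29*-20 - -31*19)=1169; twice the area = |2508| = 2508; area = 1254; answer 1254
Part II: Y1 = 1254; threaded value p + q = 1255; d = 11; 6*(11)^2 + 5*(11)^1 - 6 = (726) + (55) + (-6) = 775; answer 775
Part III: Y2 = 775; c = 4; total draws C(14,6) = 3003; complement C(10,6) = 210; favorable 3003 - 210 = 2793; P = 133/143; answer 133/143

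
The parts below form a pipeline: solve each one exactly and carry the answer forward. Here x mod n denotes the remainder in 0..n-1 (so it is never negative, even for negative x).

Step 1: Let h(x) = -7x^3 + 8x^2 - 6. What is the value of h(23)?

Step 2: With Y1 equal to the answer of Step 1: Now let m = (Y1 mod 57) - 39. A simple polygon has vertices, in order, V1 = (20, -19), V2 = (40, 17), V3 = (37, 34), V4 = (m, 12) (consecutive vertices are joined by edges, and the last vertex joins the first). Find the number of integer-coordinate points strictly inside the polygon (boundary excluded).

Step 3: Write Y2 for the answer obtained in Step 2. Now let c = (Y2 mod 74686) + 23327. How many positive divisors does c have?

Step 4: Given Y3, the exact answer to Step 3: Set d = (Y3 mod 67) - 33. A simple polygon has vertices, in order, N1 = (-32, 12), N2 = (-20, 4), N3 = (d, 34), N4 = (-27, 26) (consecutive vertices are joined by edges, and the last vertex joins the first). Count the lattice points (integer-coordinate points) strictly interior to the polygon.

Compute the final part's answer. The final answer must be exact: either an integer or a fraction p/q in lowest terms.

149

Step 1: -7*(23)^3 + 8*(23)^2 - 6 = (-85169) + (4232) + (-6) = -80943; answer -80943
Step 2: Y1 = -80943; m = 15; cross terms: (20*17 - 40*-19)=1100, (40*34 - 37*17)=731, (37*12 - 15*34)=-66, (15*-19 - 20*12)=-525; twice the area = |1240| = 1240; area = 620; boundary points = 4 + 1 + 22 + 1 = 28; strictly interior points = area - boundary/2 + 1 = 607; answer 607
Step 3: Y2 = 607; c = 23934; 23934 = 2 * 3 * 3989; number of divisors = (1+1) * (1+1) * (1+1) = 8; answer 8
Step 4: Y3 = 8; d = -25; cross terms: (-32*4 - -20*12)=112, (-20*34 - -25*4)=-580, (-25*26 - -27*34)=268, (-27*12 - -32*26)=508; twice the area = |308| = 308; area = 154; boundary points = 4 + 5 + 2 + 1 = 12; strictly interior points = area - boundary/2 + 1 = 149; answer 149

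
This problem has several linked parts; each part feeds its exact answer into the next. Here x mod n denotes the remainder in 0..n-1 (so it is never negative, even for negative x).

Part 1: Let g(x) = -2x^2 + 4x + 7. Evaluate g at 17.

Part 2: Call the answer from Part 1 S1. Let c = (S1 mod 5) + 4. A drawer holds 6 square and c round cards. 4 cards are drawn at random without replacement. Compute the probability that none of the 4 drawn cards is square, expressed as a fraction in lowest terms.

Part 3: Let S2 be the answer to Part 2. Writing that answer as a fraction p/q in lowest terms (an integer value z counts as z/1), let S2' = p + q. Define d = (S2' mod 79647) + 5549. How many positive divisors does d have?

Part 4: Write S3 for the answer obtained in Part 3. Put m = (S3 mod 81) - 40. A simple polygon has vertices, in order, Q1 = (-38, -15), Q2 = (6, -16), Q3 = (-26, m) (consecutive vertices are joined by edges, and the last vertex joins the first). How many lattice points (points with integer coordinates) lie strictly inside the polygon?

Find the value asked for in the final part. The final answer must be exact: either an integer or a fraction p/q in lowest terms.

Part 1: -2*(17)^2 + 4*(17)^1 + 7 = (-578) + (68) + (7) = -503; answer -503
Part 2: S1 = -503; c = 6; total draws C(12,4) = 495; favorable C(6,4) = 15; P = 1/33; answer 1/33
Part 3: S2 = 1/33; threaded value p + q = 34; d = 5583; 5583 = 3 * 1861; number of divisors = (1+1) * (1+1) = 4; answer 4
Part 4: S3 = 4; m = -36; cross terms: (-38*-16 - 6*-15)=698, (6*-36 - -26*-16)=-632, (-26*-15 - -38*-36)=-978; twice the area = |-912| = 912; area = 456; boundary points = 1 + 4 + 3 = 8; strictly interior points = area - boundary/2 + 1 = 453; answer 453

453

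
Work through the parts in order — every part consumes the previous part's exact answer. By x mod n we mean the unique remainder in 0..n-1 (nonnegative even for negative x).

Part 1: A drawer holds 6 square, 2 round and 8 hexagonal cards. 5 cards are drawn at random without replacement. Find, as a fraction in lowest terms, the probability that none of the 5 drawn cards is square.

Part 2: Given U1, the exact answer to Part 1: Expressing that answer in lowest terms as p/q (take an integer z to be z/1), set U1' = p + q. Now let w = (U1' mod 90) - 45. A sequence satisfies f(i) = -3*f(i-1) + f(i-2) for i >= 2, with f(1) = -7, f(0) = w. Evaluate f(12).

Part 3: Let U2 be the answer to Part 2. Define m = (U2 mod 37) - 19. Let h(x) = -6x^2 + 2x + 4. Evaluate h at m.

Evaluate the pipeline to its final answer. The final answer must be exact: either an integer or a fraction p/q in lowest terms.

-56

Part 1: total draws C(16,5) = 4368; favorable C(10,5) = 252; P = 3/52; answer 3/52
Part 2: U1 = 3/52; threaded value p + q = 55; w = 10; f(2) = -3*(-7) + 1*(10) = 31; iterating: f(2)=31, f(3)=-100, f(4)=331, f(5)=-1093, f(6)=3610, f(7)=-11923, f(8)=39379, f(9)=-130060, f(10)=429559, f(11)=-1418737, f(12)=4685770; answer 4685770
Part 3: U2 = 4685770; m = -3; -6*(-3)^2 + 2*(-3)^1 + 4 = (-54) + (-6) + (4) = -56; answer -56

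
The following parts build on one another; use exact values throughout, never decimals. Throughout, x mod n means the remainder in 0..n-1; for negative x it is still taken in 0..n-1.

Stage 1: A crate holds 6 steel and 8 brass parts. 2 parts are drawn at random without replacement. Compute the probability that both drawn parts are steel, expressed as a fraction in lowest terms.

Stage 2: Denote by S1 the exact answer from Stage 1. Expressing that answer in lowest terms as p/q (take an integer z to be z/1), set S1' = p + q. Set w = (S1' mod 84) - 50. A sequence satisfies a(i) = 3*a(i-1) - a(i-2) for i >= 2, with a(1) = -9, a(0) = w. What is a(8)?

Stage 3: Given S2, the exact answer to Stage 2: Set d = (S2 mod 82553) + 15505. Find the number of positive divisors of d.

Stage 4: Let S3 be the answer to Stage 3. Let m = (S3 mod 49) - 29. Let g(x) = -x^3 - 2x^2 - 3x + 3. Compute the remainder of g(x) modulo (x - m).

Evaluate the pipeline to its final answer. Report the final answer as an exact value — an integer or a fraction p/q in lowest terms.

1901

Stage 1: total draws C(14,2) = 91; favorable C(6,2) = 15; P = 15/91; answer 15/91
Stage 2: S1 = 15/91; threaded value p + q = 106; w = -28; a(2) = 3*(-9) - 1*(-28) = 1; iterating: a(2)=1, a(3)=12, a(4)=35, a(5)=93, a(6)=244, a(7)=639, a(8)=1673; answer 1673
Stage 3: S2 = 1673; d = 17178; 17178 = 2 * 3 * 7 * 409; number of divisors = (1+1) * (1+1) * (1+1) * (1+1) = 16; answer 16
Stage 4: S3 = 16; m = -13; remainder = value at the root: -1*(-13)^3 - 2*(-13)^2 - 3*(-13)^1 + 3 = (2197) + (-338) + (39) + (3) = 1901; answer 1901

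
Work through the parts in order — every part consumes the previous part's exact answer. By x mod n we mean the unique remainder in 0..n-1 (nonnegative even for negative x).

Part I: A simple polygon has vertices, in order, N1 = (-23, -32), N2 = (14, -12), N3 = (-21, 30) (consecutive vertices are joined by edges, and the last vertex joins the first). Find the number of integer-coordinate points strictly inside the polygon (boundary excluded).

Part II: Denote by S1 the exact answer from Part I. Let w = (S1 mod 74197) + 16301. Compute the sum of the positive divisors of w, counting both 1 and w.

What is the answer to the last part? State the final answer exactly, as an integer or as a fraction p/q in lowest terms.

53599

Part I: cross terms: (-23*-12 - 14*-32)=724, (14*30 - -21*-12)=168, (-21*-32 - -23*30)=1362; twice the area = |2254| = 2254; area = 1127; boundary points = 1 + 7 + 2 = 10; strictly interior points = area - boundary/2 + 1 = 1123; answer 1123
Part II: S1 = 1123; w = 17424; 17424 = 2^4 * 3^2 * 11^2; sigma = (1 + 2 + 4 + 8 + 16) * (1 + 3 + 9) * (1 + 11 + 121) = 31 * 13 * 133 = 53599; answer 53599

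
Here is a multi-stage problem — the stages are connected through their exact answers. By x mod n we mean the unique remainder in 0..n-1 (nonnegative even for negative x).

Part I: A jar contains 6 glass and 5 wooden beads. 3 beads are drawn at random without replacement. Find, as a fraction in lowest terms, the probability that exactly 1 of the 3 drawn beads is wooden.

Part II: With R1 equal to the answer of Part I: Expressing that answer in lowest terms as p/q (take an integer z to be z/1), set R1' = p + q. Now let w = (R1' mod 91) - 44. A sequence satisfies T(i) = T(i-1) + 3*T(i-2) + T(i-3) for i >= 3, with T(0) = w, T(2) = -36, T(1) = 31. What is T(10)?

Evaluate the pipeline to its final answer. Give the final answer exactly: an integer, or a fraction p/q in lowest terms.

-2652

Part I: total draws C(11,3) = 165; favorable C(5,1)*C(6,2) = 75; P = 5/11; answer 5/11
Part II: R1 = 5/11; threaded value p + q = 16; w = -28; T(3) = 1*(-36) + 3*(31) + 1*(-28) = 29; iterating: T(3)=29, T(4)=-48, T(5)=3, T(6)=-112, T(7)=-151, T(8)=-484, T(9)=-1049, T(10)=-2652; answer -2652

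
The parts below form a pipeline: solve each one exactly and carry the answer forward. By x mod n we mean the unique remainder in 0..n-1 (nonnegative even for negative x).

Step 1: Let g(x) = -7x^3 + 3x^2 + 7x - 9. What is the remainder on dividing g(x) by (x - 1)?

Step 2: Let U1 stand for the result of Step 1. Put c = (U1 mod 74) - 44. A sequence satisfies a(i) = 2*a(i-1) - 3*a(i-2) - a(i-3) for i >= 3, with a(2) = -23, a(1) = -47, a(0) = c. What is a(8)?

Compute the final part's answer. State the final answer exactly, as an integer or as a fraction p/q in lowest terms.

-2991

Step 1: remainder = value at the root: -7*(1)^3 + 3*(1)^2 + 7*(1)^1 - 9 = (-7) + (3) + (7) + (-9) = -6; answer -6
Step 2: U1 = -6; c = 24; a(3) = 2*(-23) - 3*(-47) - 1*(24) = 71; iterating: a(3)=71, a(4)=258, a(5)=326, a(6)=-193, a(7)=-1622, a(8)=-2991; answer -2991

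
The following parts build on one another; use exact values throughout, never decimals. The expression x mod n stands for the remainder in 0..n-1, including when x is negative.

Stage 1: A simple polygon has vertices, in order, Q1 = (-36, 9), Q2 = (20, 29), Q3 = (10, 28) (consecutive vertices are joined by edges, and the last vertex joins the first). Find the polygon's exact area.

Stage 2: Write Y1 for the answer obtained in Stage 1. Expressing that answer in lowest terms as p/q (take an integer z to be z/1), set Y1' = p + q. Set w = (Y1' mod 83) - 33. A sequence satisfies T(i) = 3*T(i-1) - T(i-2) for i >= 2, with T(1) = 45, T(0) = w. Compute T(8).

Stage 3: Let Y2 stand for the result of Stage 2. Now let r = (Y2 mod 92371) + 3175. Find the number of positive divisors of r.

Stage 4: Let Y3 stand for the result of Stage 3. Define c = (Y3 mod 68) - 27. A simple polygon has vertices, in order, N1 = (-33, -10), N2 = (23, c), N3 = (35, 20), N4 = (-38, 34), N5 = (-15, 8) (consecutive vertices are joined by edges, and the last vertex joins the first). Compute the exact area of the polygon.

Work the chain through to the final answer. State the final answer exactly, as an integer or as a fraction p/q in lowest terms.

2276

Stage 1: cross terms: (-36*29 - 20*9)=-1224, (20*28 - 10*29)=270, (10*9 - -36*28)=1098; twice the area = |144| = 144; area = 72; answer 72
Stage 2: Y1 = 72; threaded value p + q = 73; w = 40; T(2) = 3*(45) - 1*(40) = 95; iterating: T(2)=95, T(3)=240, T(4)=625, T(5)=1635, T(6)=4280, T(7)=11205, T(8)=29335; answer 29335
Stage 3: Y2 = 29335; r = 32510; 32510 = 2 * 5 * 3251; number of divisors = (1+1) * (1+1) * (1+1) = 8; answer 8
Stage 4: Y3 = 8; c = -19; cross terms: (-33*-19 - 23*-10)=857, (23*20 - 35*-19)=1125, (35*34 - -38*20)=1950, (-38*8 - -15*34)=206, (-15*-10 - -33*8)=414; twice the area = |4552| = 4552; area = 2276; answer 2276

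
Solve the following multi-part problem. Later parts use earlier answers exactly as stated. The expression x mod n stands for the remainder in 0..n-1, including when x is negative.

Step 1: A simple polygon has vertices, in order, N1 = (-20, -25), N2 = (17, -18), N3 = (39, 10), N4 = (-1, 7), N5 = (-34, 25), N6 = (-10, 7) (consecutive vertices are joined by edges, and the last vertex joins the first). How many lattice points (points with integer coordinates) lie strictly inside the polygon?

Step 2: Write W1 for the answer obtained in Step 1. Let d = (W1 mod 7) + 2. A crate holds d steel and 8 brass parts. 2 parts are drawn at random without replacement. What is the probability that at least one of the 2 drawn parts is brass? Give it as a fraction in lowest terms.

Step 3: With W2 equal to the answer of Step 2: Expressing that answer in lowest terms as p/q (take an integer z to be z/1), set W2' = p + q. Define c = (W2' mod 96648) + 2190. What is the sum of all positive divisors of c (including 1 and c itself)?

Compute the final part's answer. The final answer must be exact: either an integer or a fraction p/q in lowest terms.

Step 1: cross terms: (-20*-18 - 17*-25)=785, (17*10 - 39*-18)=872, (39*7 - -1*10)=283, (-1*25 - -34*7)=213, (-34*7 - -10*25)=12, (-10*-25 - -20*7)=390; twice the area = |2555| = 2555; area = 2555/2; boundary points = 1 + 2 + 1 + 3 + 6 + 2 = 15; strictly interior points = area - boundary/2 + 1 = 1271; answer 1271
Step 2: W1 = 1271; d = 6; total draws C(14,2) = 91; complement C(6,2) = 15; favorable 91 - 15 = 76; P = 76/91; answer 76/91
Step 3: W2 = 76/91; threaded value p + q = 167; c = 2357; 2357 is prime, so its only divisors are 1 and 2357; sigma = 1 + 2357 = 2358; answer 2358

2358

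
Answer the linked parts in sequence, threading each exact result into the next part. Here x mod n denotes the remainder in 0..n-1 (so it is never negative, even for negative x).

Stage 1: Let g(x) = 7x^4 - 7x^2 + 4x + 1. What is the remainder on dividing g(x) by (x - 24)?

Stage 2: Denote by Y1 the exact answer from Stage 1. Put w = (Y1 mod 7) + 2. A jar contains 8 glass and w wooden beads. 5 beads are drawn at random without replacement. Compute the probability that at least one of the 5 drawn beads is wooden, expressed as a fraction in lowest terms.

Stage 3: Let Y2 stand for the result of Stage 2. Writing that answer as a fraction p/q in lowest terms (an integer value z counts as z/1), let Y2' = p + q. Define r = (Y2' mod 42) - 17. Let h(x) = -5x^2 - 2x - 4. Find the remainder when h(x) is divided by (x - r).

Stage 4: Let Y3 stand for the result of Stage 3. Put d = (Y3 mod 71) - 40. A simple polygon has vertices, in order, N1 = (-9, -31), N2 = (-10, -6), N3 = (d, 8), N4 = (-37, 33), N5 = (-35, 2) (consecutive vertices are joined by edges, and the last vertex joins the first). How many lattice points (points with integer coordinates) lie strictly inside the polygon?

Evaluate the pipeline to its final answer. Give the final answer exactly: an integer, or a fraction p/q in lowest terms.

Stage 1: remainder = value at the root: 7*(24)^4 - 7*(24)^2 + 4*(24)^1 + 1 = (2322432) + (-4032) + (96) + (1) = 2318497; answer 2318497
Stage 2: Y1 = 2318497; w = 8; total draws C(16,5) = 4368; complement C(8,5) = 56; favorable 4368 - 56 = 4312; P = 77/78; answer 77/78
Stage 3: Y2 = 77/78; threaded value p + q = 155; r = 12; remainder = value at the root: -5*(12)^2 - 2*(12)^1 - 4 = (-720) + (-24) + (-4) = -748; answer -748
Stage 4: Y3 = -748; d = -7; cross terms: (-9*-6 - -10*-31)=-256, (-10*8 - -7*-6)=-122, (-7*33 - -37*8)=65, (-37*2 - -35*33)=1081, (-35*-31 - -9*2)=1103; twice the area = |1871| = 1871; area = 1871/2; boundary points = 1 + 1 + 5 + 1 + 1 = 9; strictly interior points = area - boundary/2 + 1 = 932; answer 932

932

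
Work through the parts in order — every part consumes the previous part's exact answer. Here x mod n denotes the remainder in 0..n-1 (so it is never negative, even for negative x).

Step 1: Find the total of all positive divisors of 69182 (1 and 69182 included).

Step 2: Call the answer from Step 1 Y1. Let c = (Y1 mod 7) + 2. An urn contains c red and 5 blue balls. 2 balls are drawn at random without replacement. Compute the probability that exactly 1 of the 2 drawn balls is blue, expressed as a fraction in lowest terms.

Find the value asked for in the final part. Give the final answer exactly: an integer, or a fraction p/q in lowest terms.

15/28

Step 1: 69182 = 2 * 34591; sigma = (1 + 2) * (1 + 34591) = 3 * 34592 = 103776; answer 103776
Step 2: Y1 = 103776; c = 3; total draws C(8,2) = 28; favorable C(5,1)*C(3,1) = 15; P = 15/28; answer 15/28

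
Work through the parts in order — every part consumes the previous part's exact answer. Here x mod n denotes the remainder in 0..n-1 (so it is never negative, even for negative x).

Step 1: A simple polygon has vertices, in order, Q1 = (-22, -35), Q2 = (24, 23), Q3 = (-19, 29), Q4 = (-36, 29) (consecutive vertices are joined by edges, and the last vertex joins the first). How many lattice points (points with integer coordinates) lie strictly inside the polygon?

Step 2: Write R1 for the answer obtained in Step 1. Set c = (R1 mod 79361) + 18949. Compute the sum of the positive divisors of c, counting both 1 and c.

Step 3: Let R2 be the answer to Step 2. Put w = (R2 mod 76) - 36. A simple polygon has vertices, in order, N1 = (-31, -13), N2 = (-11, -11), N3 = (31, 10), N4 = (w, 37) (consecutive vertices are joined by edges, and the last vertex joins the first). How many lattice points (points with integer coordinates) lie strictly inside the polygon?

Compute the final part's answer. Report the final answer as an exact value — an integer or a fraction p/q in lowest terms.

Step 1: cross terms: (-22*23 - 24*-35)=334, (24*29 - -19*23)=1133, (-19*29 - -36*29)=493, (-36*-35 - -22*29)=1898; twice the area = |3858| = 3858; area = 1929; boundary points = 2 + 1 + 17 + 2 = 22; strictly interior points = area - boundary/2 + 1 = 1919; answer 1919
Step 2: R1 = 1919; c = 20868; 20868 = 2^2 * 3 * 37 * 47; sigma = (1 + 2 + 4) * (1 + 3) * (1 + 37) * (1 + 47) = 7 * 4 * 38 * 48 = 51072; answer 51072
Step 3: R2 = 51072; w = -36; cross terms: (-31*-11 - -11*-13)=198, (-11*10 - 31*-11)=231, (31*37 - -36*10)=1507, (-36*-13 - -31*37)=1615; twice the area = |3551| = 3551; area = 3551/2; boundary points = 2 + 21 + 1 + 5 = 29; strictly interior points = area - boundary/2 + 1 = 1762; answer 1762

1762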